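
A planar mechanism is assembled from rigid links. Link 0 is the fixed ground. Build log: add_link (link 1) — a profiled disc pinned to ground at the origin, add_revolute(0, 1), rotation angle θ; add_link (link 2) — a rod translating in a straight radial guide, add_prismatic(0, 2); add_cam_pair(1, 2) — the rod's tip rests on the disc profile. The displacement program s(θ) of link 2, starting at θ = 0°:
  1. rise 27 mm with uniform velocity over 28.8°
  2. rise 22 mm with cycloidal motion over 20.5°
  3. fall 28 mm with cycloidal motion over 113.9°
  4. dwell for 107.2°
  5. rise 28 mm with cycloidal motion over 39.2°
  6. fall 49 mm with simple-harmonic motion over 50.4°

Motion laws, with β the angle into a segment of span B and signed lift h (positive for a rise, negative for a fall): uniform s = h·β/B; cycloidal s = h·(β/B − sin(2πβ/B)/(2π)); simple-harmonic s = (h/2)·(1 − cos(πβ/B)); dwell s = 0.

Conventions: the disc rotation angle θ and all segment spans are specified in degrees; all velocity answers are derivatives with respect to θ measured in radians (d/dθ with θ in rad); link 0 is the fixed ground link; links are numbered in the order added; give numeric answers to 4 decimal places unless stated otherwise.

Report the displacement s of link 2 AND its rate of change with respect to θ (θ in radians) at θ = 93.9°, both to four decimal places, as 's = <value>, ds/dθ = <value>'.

seg 1 [0°–28.8°] uniform, h=27: full span → s += 27 → s = 27.0000
seg 2 [28.8°–49.3°] cycloidal, h=22: full span → s += 22 → s = 49.0000
seg 3 [49.3°–163.2°] cycloidal, h=-28: θ=93.9° here. β=44.6, B=113.9. -28·(0.3916 − sin(2π·0.3916)/(2π)) = -8.1575 → s = 40.8425
velocity in seg [49.3°–163.2°] (cycloidal), θ in radians: β = 44.6° = 0.7784 rad, B = 113.9° = 1.9879 rad; ds/dθ = (h/B)(1 − cos(2πβ/B)) = ((-28)/1.9879)(1 − cos(2π·0.3916)) = -25.025807 mm/rad

s = 40.8425, ds/dθ = -25.0258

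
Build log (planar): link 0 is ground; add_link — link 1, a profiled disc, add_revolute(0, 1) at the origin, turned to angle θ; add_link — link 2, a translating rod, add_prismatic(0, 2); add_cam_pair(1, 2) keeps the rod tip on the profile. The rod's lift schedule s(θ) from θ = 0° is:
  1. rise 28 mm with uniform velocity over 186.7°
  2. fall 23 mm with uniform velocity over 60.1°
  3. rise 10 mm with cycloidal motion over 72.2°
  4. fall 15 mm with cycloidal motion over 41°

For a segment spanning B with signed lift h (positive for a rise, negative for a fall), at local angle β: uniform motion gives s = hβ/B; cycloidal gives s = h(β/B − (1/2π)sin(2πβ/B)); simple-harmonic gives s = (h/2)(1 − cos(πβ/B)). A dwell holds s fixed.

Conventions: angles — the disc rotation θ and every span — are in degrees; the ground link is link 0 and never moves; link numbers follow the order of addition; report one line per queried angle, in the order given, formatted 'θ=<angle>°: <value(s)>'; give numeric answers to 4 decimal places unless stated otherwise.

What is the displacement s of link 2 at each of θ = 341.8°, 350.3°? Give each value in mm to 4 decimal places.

seg 1 [0°–186.7°] uniform, h=28: full span → s += 28 → s = 28.0000
seg 2 [186.7°–246.8°] uniform, h=-23: full span → s += -23 → s = 5.0000
seg 3 [246.8°–319°] cycloidal, h=10: full span → s += 10 → s = 15.0000
seg 4 [319°–360°] cycloidal, h=-15: θ=341.8° here. β=22.8, B=41. -15·(0.5561 − sin(2π·0.5561)/(2π)) = -9.1656 → s = 5.8344
seg 4 [319°–360°] cycloidal, h=-15: θ=350.3° here. β=31.3, B=41. -15·(0.7634 − sin(2π·0.7634)/(2π)) = -13.8301 → s = 1.1699

θ=341.8°: 5.8344
θ=350.3°: 1.1699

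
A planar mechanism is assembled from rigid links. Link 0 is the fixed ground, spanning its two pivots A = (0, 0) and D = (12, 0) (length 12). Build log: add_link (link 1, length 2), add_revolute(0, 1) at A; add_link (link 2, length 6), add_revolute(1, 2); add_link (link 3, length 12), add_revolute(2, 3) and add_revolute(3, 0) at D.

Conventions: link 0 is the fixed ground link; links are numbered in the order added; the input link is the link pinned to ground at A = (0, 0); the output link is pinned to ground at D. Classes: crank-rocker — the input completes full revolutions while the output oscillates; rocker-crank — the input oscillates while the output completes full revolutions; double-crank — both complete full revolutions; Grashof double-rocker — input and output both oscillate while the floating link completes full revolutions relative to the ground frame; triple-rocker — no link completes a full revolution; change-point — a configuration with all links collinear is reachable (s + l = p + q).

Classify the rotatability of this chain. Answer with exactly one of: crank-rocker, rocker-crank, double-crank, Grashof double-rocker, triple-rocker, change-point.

lengths: ground=12, input=2, coupler=6, output=12
sorted: s=2 (shortest), l=12 (longest), p+q=18
s + l = 14 vs p + q = 18
s + l < p + q (Grashof) with shortest = input link → crank-rocker

crank-rocker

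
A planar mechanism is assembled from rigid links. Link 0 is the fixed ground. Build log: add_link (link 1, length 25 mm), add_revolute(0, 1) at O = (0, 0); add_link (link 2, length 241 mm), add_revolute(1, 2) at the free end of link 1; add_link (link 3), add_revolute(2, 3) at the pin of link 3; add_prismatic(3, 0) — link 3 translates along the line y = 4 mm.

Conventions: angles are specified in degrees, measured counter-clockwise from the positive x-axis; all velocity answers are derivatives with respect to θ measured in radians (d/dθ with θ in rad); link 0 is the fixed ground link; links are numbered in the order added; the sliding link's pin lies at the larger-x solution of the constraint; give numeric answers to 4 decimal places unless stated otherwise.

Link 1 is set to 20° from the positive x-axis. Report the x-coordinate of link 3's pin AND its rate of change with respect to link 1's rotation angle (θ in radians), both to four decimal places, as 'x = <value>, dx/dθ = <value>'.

geometry: r = 25 mm, L = 241 mm, e = 4 mm
crank pin P = (r cos θ, r sin θ) = (23.492316, 8.550504)
h = r sin θ − e = 8.550504 − 4 = 4.550504
x = r cos θ + √(L² − h²) = 23.492316 + 240.957035 = 264.449351
dx/dθ = −r sin θ − h·r cos θ/√(L² − h²) (θ in radians; h = 4.550504) = -8.994159

x = 264.4494, dx/dθ = -8.9942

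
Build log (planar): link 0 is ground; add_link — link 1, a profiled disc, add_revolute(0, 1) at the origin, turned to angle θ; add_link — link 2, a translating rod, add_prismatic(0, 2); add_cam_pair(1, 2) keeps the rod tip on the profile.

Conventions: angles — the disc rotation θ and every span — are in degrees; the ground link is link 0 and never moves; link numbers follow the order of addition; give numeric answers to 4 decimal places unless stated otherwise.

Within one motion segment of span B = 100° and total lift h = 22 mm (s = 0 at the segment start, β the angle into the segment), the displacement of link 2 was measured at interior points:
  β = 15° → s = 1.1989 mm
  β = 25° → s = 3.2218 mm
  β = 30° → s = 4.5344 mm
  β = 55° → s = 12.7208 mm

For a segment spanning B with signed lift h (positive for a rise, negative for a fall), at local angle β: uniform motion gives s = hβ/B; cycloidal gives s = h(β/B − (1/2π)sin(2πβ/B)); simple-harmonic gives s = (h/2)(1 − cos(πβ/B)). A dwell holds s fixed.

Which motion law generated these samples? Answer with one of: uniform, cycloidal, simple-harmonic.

candidates at β/B = r: uniform s = h·r (linear in β); cycloidal s = h·(r − sin(2πr)/(2π)); simple-harmonic s = (h/2)(1 − cos(πr))
β=15°: printed 1.1989 | uniform 3.3000, cycloidal 0.4673, simple-harmonic 1.1989
β=25°: printed 3.2218 | uniform 5.5000, cycloidal 1.9986, simple-harmonic 3.2218
β=30°: printed 4.5344 | uniform 6.6000, cycloidal 3.2700, simple-harmonic 4.5344
β=55°: printed 12.7208 | uniform 12.1000, cycloidal 13.1820, simple-harmonic 12.7208
only one law matches every sample → simple-harmonic

simple-harmonic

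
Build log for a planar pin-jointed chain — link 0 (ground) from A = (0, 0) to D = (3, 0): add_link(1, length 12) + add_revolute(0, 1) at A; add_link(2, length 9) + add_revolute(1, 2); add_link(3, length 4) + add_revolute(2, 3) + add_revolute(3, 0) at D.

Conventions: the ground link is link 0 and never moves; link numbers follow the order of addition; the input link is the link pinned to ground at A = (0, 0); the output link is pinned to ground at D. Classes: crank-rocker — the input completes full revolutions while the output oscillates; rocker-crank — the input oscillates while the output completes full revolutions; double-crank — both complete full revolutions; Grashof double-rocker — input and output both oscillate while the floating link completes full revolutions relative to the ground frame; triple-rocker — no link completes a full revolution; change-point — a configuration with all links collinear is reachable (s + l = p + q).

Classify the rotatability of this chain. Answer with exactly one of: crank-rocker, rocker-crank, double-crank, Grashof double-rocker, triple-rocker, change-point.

lengths: ground=3, input=12, coupler=9, output=4
sorted: s=3 (shortest), l=12 (longest), p+q=13
s + l = 15 vs p + q = 13
s + l > p + q → non-Grashof → no link fully rotates → triple-rocker

triple-rocker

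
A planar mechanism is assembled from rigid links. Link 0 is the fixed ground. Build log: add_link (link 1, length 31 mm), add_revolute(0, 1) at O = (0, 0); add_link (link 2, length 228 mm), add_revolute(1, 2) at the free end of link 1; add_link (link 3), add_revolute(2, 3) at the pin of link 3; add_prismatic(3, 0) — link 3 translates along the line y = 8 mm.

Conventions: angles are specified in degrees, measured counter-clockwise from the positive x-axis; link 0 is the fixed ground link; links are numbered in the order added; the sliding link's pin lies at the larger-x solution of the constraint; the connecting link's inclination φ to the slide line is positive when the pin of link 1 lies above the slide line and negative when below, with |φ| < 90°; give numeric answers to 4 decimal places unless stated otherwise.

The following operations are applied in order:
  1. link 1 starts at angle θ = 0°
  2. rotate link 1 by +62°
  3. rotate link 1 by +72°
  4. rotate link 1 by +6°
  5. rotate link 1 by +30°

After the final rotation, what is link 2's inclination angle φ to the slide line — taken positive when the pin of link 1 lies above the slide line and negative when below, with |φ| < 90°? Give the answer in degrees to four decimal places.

geometry: r = 31 mm, L = 228 mm, e = 8 mm; θ starts at 0°
rotate link 1 by +62°: θ ← 0° +62° = 62°
rotate link 1 by +72°: θ ← 62° +72° = 134°
rotate link 1 by +6°: θ ← 134° +6° = 140°
rotate link 1 by +30°: θ ← 140° +30° = 170°
h = r sin θ − e = 5.383094 − 8 = -2.616906
sin φ = h / L = -2.616906 / 228 = -0.01147766
φ = arcsin(-0.01147766) = -0.657636°

-0.6576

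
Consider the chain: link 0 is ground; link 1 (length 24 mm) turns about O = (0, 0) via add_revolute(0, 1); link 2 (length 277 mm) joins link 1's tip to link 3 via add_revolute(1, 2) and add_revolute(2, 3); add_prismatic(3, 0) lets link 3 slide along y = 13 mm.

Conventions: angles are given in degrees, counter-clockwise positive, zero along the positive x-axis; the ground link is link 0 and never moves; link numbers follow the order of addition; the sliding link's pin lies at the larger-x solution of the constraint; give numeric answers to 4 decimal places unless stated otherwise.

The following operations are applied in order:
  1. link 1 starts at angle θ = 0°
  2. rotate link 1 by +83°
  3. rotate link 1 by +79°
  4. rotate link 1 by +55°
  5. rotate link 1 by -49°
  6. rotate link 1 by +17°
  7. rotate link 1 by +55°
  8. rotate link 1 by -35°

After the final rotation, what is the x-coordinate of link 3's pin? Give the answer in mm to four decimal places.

geometry: r = 24 mm, L = 277 mm, e = 13 mm; θ starts at 0°
rotate link 1 by +83°: θ ← 0° +83° = 83°
rotate link 1 by +79°: θ ← 83° +79° = 162°
rotate link 1 by +55°: θ ← 162° +55° = 217°
rotate link 1 by -49°: θ ← 217° -49° = 168°
rotate link 1 by +17°: θ ← 168° +17° = 185°
rotate link 1 by +55°: θ ← 185° +55° = 240°
rotate link 1 by -35°: θ ← 240° -35° = 205°
crank pin P = (r cos θ, r sin θ) = (-21.751387, -10.142838)
h = r sin θ − e = -10.142838 − 13 = -23.142838
x = r cos θ + √(L² − h²) = -21.751387 + 276.031536 = 254.280149

254.2801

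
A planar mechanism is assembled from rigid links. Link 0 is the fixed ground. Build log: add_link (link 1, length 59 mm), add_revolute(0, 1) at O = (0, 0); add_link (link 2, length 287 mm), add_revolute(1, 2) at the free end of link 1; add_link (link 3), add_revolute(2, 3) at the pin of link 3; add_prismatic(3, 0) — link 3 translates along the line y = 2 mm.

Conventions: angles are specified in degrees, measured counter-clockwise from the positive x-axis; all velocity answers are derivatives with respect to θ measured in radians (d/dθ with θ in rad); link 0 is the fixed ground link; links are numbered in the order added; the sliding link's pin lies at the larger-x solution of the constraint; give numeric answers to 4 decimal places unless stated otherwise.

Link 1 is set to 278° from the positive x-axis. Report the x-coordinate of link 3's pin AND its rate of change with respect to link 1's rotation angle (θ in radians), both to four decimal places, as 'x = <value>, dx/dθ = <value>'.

geometry: r = 59 mm, L = 287 mm, e = 2 mm
crank pin P = (r cos θ, r sin θ) = (8.211213, -58.425816)
h = r sin θ − e = -58.425816 − 2 = -60.425816
x = r cos θ + √(L² − h²) = 8.211213 + 280.566785 = 288.777998
dx/dθ = −r sin θ − h·r cos θ/√(L² − h²) (θ in radians; h = -60.425816) = 60.194269

x = 288.7780, dx/dθ = 60.1943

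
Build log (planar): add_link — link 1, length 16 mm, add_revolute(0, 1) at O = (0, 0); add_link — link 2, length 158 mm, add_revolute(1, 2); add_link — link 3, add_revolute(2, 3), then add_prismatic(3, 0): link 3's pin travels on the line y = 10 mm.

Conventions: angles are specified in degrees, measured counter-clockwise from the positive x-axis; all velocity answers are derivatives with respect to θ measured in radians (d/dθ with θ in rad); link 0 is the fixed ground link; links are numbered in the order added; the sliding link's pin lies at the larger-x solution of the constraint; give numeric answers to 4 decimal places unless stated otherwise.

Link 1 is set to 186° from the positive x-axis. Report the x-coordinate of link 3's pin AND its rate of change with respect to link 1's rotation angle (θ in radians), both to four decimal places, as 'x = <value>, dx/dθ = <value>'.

geometry: r = 16 mm, L = 158 mm, e = 10 mm
crank pin P = (r cos θ, r sin θ) = (-15.912350, -1.672455)
h = r sin θ − e = -1.672455 − 10 = -11.672455
x = r cos θ + √(L² − h²) = -15.912350 + 157.568251 = 141.655901
dx/dθ = −r sin θ − h·r cos θ/√(L² − h²) (θ in radians; h = -11.672455) = 0.493689

x = 141.6559, dx/dθ = 0.4937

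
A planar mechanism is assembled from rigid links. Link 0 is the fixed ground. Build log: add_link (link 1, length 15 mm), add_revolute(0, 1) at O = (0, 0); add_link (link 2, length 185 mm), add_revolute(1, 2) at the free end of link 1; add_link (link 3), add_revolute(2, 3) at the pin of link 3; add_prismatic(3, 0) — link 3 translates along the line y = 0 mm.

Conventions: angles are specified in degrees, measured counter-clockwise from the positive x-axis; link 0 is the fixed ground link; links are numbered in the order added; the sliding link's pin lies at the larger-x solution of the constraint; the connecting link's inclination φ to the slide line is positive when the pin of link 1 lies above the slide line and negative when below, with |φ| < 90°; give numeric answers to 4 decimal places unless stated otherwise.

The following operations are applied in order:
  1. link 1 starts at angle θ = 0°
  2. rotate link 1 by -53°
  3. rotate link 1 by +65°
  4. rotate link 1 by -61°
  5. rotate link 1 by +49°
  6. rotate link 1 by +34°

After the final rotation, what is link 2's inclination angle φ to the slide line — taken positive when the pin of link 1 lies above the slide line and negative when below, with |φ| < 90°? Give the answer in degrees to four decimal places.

geometry: r = 15 mm, L = 185 mm, e = 0 mm; θ starts at 0°
rotate link 1 by -53°: θ ← 0° -53° = -53°
rotate link 1 by +65°: θ ← -53° +65° = 12°
rotate link 1 by -61°: θ ← 12° -61° = -49°
rotate link 1 by +49°: θ ← -49° +49° = 0°
rotate link 1 by +34°: θ ← 0° +34° = 34°
h = r sin θ − e = 8.387894 − 0 = 8.387894
sin φ = h / L = 8.387894 / 185 = 0.04533997
φ = arcsin(0.04533997) = 2.598680°

2.5987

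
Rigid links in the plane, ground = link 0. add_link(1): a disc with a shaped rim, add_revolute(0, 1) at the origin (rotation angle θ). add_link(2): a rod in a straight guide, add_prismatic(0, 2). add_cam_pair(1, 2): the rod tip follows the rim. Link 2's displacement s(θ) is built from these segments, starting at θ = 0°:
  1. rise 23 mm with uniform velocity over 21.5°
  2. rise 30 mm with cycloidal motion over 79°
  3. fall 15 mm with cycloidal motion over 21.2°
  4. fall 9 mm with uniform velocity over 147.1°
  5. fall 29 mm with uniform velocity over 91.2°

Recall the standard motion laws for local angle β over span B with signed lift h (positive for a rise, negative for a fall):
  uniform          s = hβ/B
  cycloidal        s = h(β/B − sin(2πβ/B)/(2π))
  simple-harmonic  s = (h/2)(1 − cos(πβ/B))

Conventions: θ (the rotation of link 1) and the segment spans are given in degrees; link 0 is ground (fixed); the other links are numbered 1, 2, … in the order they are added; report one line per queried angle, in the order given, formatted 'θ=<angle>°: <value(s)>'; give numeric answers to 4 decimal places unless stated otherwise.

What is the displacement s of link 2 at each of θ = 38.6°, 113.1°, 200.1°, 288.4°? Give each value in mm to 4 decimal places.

segment 1 (0° to 21.5°, uniform, h = 23) is passed completely: s = 0.0000 + (23) = 23.0000
θ = 38.6° falls in segment 2 (21.5° to 100.5°, cycloidal, h = 30): β = 38.6 − 21.5 = 17.1°, B = 79°; Δs = 30·(0.2165 − sin(2π·0.2165)/(2π)) = 1.8247; s = 23.0000 + 1.8247 = 24.8247
segment 2 (21.5° to 100.5°, cycloidal, h = 30) is passed completely: s = 23.0000 + (30) = 53.0000
θ = 113.1° falls in segment 3 (100.5° to 121.7°, cycloidal, h = -15): β = 113.1 − 100.5 = 12.6°, B = 21.2°; Δs = -15·(0.5943 − sin(2π·0.5943)/(2π)) = -10.2488; s = 53.0000 − 10.2488 = 42.7512
segment 3 (100.5° to 121.7°, cycloidal, h = -15) is passed completely: s = 53.0000 + (-15) = 38.0000
θ = 200.1° falls in segment 4 (121.7° to 268.8°, uniform, h = -9): β = 200.1 − 121.7 = 78.4°, B = 147.1°; Δs = -9·78.4/147.1 = -4.7967; s = 38.0000 − 4.7967 = 33.2033
segment 4 (121.7° to 268.8°, uniform, h = -9) is passed completely: s = 38.0000 + (-9) = 29.0000
θ = 288.4° falls in segment 5 (268.8° to 360°, uniform, h = -29): β = 288.4 − 268.8 = 19.6°, B = 91.2°; Δs = -29·19.6/91.2 = -6.2325; s = 29.0000 − 6.2325 = 22.7675

θ=38.6°: 24.8247
θ=113.1°: 42.7512
θ=200.1°: 33.2033
θ=288.4°: 22.7675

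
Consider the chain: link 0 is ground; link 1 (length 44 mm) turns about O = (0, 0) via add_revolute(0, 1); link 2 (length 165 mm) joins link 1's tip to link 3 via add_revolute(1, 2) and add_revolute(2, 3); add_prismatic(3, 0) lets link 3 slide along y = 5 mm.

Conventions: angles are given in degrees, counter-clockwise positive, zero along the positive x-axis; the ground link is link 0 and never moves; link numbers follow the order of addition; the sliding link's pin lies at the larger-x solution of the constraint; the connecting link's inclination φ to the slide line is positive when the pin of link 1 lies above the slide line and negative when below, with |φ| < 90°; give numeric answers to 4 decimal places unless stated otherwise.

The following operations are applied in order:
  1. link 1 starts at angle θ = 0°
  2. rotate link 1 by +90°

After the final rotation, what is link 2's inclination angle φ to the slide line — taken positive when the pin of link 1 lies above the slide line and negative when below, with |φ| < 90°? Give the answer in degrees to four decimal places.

geometry: r = 44 mm, L = 165 mm, e = 5 mm; θ starts at 0°
rotate link 1 by +90°: θ ← 0° +90° = 90°
h = r sin θ − e = 44.000000 − 5 = 39.000000
sin φ = h / L = 39.000000 / 165 = 0.23636364
φ = arcsin(0.23636364) = 13.672018°

13.6720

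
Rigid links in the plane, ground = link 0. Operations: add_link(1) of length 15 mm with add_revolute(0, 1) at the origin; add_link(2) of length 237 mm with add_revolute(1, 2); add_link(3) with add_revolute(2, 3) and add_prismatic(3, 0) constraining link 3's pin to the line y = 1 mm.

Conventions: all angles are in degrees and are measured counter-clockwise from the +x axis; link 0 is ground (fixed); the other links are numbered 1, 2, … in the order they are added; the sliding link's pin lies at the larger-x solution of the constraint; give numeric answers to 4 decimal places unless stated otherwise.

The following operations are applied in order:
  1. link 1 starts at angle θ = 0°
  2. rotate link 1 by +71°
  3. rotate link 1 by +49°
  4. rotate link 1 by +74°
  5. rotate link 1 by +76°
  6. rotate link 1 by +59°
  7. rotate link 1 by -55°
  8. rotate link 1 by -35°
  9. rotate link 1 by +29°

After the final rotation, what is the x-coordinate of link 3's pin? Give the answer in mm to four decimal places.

geometry: r = 15 mm, L = 237 mm, e = 1 mm; θ starts at 0°
rotate link 1 by +71°: θ ← 0° +71° = 71°
rotate link 1 by +49°: θ ← 71° +49° = 120°
rotate link 1 by +74°: θ ← 120° +74° = 194°
rotate link 1 by +76°: θ ← 194° +76° = 270°
rotate link 1 by +59°: θ ← 270° +59° = 329°
rotate link 1 by -55°: θ ← 329° -55° = 274°
rotate link 1 by -35°: θ ← 274° -35° = 239°
rotate link 1 by +29°: θ ← 239° +29° = 268°
crank pin P = (r cos θ, r sin θ) = (-0.523492, -14.990862)
h = r sin θ − e = -14.990862 − 1 = -15.990862
x = r cos θ + √(L² − h²) = -0.523492 + 236.459917 = 235.936424

235.9364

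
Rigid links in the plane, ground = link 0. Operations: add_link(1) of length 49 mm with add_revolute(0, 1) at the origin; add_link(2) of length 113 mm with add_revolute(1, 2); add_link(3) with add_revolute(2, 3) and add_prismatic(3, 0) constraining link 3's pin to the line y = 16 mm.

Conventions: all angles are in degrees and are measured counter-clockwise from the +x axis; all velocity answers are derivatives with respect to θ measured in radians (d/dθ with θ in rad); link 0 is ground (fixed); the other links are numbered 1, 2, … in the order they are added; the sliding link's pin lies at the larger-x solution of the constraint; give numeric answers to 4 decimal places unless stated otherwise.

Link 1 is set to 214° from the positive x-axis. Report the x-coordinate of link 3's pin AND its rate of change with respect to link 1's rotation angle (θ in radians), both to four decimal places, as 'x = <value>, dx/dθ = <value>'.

geometry: r = 49 mm, L = 113 mm, e = 16 mm
crank pin P = (r cos θ, r sin θ) = (-40.622841, -27.400452)
h = r sin θ − e = -27.400452 − 16 = -43.400452
x = r cos θ + √(L² − h²) = -40.622841 + 104.333124 = 63.710283
dx/dθ = −r sin θ − h·r cos θ/√(L² − h²) (θ in radians; h = -43.400452) = 10.502179

x = 63.7103, dx/dθ = 10.5022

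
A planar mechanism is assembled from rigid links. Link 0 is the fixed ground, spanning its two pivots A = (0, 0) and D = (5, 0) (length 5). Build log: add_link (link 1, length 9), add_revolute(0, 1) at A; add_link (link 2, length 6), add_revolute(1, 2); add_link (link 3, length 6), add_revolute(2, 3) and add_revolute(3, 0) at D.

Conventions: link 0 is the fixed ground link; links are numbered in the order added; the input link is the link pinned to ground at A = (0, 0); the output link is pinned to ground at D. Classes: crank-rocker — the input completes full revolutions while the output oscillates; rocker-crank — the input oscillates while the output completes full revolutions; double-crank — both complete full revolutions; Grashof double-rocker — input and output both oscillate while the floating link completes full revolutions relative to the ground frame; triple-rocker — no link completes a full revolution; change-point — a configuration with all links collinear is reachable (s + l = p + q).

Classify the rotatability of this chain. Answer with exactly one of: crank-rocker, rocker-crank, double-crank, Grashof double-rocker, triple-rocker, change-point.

lengths: ground=5, input=9, coupler=6, output=6
sorted: s=5 (shortest), l=9 (longest), p+q=12
s + l = 14 vs p + q = 12
s + l > p + q → non-Grashof → no link fully rotates → triple-rocker

triple-rocker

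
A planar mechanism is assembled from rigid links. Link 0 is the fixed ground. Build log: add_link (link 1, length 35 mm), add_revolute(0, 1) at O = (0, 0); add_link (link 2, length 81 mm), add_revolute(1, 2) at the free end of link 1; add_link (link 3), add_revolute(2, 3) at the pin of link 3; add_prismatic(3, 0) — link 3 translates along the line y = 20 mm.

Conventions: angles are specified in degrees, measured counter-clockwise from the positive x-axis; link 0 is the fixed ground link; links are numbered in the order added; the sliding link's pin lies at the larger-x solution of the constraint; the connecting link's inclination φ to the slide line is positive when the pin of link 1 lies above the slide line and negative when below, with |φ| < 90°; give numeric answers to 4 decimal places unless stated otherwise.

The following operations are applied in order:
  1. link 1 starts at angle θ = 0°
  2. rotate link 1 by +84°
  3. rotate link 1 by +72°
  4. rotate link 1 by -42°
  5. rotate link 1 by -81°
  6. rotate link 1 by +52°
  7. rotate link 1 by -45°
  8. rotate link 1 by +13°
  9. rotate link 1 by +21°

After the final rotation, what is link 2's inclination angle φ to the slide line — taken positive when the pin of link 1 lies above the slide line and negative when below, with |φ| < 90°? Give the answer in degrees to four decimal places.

geometry: r = 35 mm, L = 81 mm, e = 20 mm; θ starts at 0°
rotate link 1 by +84°: θ ← 0° +84° = 84°
rotate link 1 by +72°: θ ← 84° +72° = 156°
rotate link 1 by -42°: θ ← 156° -42° = 114°
rotate link 1 by -81°: θ ← 114° -81° = 33°
rotate link 1 by +52°: θ ← 33° +52° = 85°
rotate link 1 by -45°: θ ← 85° -45° = 40°
rotate link 1 by +13°: θ ← 40° +13° = 53°
rotate link 1 by +21°: θ ← 53° +21° = 74°
h = r sin θ − e = 33.644159 − 20 = 13.644159
sin φ = h / L = 13.644159 / 81 = 0.16844641
φ = arcsin(0.16844641) = 9.697502°

9.6975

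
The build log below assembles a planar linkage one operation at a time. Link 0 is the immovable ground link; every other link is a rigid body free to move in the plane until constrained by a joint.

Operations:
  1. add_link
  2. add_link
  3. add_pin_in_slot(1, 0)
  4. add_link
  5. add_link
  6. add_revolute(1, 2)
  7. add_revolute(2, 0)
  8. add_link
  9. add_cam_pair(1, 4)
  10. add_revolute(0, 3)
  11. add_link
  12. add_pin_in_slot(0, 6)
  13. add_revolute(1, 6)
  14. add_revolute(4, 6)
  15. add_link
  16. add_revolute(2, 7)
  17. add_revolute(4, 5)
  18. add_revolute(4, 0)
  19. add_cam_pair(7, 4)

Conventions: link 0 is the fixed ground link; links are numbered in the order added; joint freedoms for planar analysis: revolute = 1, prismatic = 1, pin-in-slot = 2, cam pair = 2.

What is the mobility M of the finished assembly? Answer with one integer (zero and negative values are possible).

L=1 J1=0 J2=0
add link → L=2 J1=0 J2=0
add link → L=3 J1=0 J2=0
PS@1,0 dof=2 J2 → L=3 J1=0 J2=1
add link → L=4 J1=0 J2=1
add link → L=5 J1=0 J2=1
R@1,2 dof=1 J1 → L=5 J1=1 J2=1
R@2,0 dof=1 J1 → L=5 J1=2 J2=1
add link → L=6 J1=2 J2=1
C@1,4 dof=2 J2 → L=6 J1=2 J2=2
R@0,3 dof=1 J1 → L=6 J1=3 J2=2
add link → L=7 J1=3 J2=2
PS@0,6 dof=2 J2 → L=7 J1=3 J2=3
R@1,6 dof=1 J1 → L=7 J1=4 J2=3
R@4,6 dof=1 J1 → L=7 J1=5 J2=3
add link → L=8 J1=5 J2=3
R@2,7 dof=1 J1 → L=8 J1=6 J2=3
R@4,5 dof=1 J1 → L=8 J1=7 J2=3
R@4,0 dof=1 J1 → L=8 J1=8 J2=3
C@7,4 dof=2 J2 → L=8 J1=8 J2=4
M=3(L−1)−2J1−J2=3·7−2·8−4=1

M = 1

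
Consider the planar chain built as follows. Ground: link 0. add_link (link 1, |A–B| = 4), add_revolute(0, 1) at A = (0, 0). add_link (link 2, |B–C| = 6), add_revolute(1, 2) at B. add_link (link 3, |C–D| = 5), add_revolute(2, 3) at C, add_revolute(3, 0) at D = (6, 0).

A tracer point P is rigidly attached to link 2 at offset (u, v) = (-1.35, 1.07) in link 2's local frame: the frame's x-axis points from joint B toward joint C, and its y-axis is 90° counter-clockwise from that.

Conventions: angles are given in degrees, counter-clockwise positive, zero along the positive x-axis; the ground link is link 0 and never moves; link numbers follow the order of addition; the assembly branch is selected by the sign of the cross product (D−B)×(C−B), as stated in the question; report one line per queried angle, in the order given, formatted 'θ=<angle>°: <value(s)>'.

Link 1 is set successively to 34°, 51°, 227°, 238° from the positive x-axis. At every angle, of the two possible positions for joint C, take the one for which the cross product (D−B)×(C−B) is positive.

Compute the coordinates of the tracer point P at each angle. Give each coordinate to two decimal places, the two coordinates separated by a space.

A=(0,0), D=(6.00,0)
θ=34°: B = A + 4.00·(cos34°, sin34°) = (3.3162, 2.2368)
θ=34°: |BD| = 3.4937
θ=34°: circle(B,6.00) ∩ circle(D,5.00): a=3.3211, h=4.9970
θ=34°:   candidates: C₊=(9.0666,3.9492) cross=17.458; C₋=(2.6682,-3.7281) cross=-17.458
θ=34°:   branch + wants cross > 0 → take C=(9.0666,3.9492) (cross=17.458)
θ=34°: ex = (C−B)/|BC| = (0.9584,0.2854); ey = (-0.2854,0.9584)
θ=34°: P = B + -1.35·ex + 1.07·ey = (1.7169,2.8770)
θ=51°: B = A + 4.00·(cos51°, sin51°) = (2.5173, 3.1086)
θ=51°: |BD| = 4.6683
θ=51°: circle(B,6.00) ∩ circle(D,5.00): a=3.5123, h=4.8645
θ=51°:   candidates: C₊=(8.3769,4.3989) cross=22.709; C₋=(1.8983,-2.8594) cross=-22.709
θ=51°:   branch + wants cross > 0 → take C=(8.3769,4.3989) (cross=22.709)
θ=51°: ex = (C−B)/|BC| = (0.9766,0.2151); ey = (-0.2151,0.9766)
θ=51°: P = B + -1.35·ex + 1.07·ey = (0.9688,3.8632)
θ=227°: B = A + 4.00·(cos227°, sin227°) = (-2.7280, -2.9254)
θ=227°: |BD| = 9.2052
θ=227°: circle(B,6.00) ∩ circle(D,5.00): a=5.2001, h=2.9932
θ=227°:   candidates: C₊=(1.2513,1.5652) cross=27.553; C₋=(3.1537,-4.1108) cross=-27.553
θ=227°:   branch + wants cross > 0 → take C=(1.2513,1.5652) (cross=27.553)
θ=227°: ex = (C−B)/|BC| = (0.6632,0.7484); ey = (-0.7484,0.6632)
θ=227°: P = B + -1.35·ex + 1.07·ey = (-4.4242,-3.2262)
θ=238°: B = A + 4.00·(cos238°, sin238°) = (-2.1197, -3.3922)
θ=238°: |BD| = 8.7998
θ=238°: circle(B,6.00) ∩ circle(D,5.00): a=5.0249, h=3.2788
θ=238°:   candidates: C₊=(1.2530,1.5702) cross=28.852; C₋=(3.7808,-4.4805) cross=-28.852
θ=238°:   branch + wants cross > 0 → take C=(1.2530,1.5702) (cross=28.852)
θ=238°: ex = (C−B)/|BC| = (0.5621,0.8271); ey = (-0.8271,0.5621)
θ=238°: P = B + -1.35·ex + 1.07·ey = (-3.7635,-3.9073)

θ=34°: 1.72 2.88
θ=51°: 0.97 3.86
θ=227°: -4.42 -3.23
θ=238°: -3.76 -3.91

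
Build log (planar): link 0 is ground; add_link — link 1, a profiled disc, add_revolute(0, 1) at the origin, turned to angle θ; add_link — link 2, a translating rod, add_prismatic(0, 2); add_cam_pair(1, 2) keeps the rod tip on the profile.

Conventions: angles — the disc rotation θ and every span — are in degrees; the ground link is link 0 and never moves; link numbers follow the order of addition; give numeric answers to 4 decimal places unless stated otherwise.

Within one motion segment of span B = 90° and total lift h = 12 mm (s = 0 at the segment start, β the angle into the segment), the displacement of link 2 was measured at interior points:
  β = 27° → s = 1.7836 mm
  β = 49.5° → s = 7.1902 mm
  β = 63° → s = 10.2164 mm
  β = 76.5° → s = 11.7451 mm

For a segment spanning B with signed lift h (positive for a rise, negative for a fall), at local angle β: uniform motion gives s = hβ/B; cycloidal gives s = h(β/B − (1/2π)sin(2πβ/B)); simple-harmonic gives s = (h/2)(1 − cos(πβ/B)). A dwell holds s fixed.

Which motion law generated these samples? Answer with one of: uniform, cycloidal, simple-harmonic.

candidates at β/B = r: uniform s = h·r (linear in β); cycloidal s = h·(r − sin(2πr)/(2π)); simple-harmonic s = (h/2)(1 − cos(πr))
β=27°: printed 1.7836 | uniform 3.6000, cycloidal 1.7836, simple-harmonic 2.4733
β=49.5°: printed 7.1902 | uniform 6.6000, cycloidal 7.1902, simple-harmonic 6.9386
β=63°: printed 10.2164 | uniform 8.4000, cycloidal 10.2164, simple-harmonic 9.5267
β=76.5°: printed 11.7451 | uniform 10.2000, cycloidal 11.7451, simple-harmonic 11.3460
only one law matches every sample → cycloidal

cycloidal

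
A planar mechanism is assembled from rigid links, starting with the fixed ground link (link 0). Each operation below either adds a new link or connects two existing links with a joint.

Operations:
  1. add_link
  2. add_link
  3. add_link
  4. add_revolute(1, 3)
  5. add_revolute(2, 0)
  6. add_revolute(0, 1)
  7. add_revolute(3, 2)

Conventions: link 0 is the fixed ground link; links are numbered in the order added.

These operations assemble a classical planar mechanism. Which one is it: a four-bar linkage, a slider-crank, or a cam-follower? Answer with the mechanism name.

links: 4 (incl. ground); joints: 4 revolute, 0 prismatic, 0 higher (cam) pair, forming one closed loop
4 links in a single 4R loop → four-bar linkage

four-bar linkage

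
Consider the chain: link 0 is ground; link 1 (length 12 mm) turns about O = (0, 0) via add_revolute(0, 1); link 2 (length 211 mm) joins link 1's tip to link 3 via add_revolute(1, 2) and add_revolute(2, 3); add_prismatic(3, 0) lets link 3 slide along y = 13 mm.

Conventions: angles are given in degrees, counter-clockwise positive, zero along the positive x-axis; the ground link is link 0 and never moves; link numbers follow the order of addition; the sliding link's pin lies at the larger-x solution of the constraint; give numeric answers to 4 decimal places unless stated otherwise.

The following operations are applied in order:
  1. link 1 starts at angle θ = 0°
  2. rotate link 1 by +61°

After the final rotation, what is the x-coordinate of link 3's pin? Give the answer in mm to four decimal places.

geometry: r = 12 mm, L = 211 mm, e = 13 mm; θ starts at 0°
rotate link 1 by +61°: θ ← 0° +61° = 61°
crank pin P = (r cos θ, r sin θ) = (5.817715, 10.495436)
h = r sin θ − e = 10.495436 − 13 = -2.504564
x = r cos θ + √(L² − h²) = 5.817715 + 210.985135 = 216.802850

216.8029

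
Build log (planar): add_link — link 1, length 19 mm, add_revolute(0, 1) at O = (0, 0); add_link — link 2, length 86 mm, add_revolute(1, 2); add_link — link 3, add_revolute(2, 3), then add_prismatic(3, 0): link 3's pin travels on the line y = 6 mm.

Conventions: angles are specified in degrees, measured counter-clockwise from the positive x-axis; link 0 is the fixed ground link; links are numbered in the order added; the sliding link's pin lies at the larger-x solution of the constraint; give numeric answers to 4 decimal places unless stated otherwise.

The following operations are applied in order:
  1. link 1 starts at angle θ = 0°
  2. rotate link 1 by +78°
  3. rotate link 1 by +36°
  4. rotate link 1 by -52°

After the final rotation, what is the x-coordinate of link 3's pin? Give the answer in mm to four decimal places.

geometry: r = 19 mm, L = 86 mm, e = 6 mm; θ starts at 0°
rotate link 1 by +78°: θ ← 0° +78° = 78°
rotate link 1 by +36°: θ ← 78° +36° = 114°
rotate link 1 by -52°: θ ← 114° -52° = 62°
crank pin P = (r cos θ, r sin θ) = (8.919960, 16.776004)
h = r sin θ − e = 16.776004 − 6 = 10.776004
x = r cos θ + √(L² − h²) = 8.919960 + 85.322200 = 94.242159

94.2422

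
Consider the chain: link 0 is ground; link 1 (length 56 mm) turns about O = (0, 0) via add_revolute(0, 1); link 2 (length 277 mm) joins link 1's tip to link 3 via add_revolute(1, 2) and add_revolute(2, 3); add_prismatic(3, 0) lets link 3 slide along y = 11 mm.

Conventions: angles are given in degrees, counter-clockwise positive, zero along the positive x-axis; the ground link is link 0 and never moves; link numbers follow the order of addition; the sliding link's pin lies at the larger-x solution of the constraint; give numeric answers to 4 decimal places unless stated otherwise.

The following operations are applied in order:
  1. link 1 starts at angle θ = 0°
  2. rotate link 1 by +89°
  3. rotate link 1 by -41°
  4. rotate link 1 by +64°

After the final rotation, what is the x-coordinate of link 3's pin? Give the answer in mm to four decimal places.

geometry: r = 56 mm, L = 277 mm, e = 11 mm; θ starts at 0°
rotate link 1 by +89°: θ ← 0° +89° = 89°
rotate link 1 by -41°: θ ← 89° -41° = 48°
rotate link 1 by +64°: θ ← 48° +64° = 112°
crank pin P = (r cos θ, r sin θ) = (-20.977969, 51.922296)
h = r sin θ − e = 51.922296 − 11 = 40.922296
x = r cos θ + √(L² − h²) = -20.977969 + 273.960519 = 252.982549

252.9825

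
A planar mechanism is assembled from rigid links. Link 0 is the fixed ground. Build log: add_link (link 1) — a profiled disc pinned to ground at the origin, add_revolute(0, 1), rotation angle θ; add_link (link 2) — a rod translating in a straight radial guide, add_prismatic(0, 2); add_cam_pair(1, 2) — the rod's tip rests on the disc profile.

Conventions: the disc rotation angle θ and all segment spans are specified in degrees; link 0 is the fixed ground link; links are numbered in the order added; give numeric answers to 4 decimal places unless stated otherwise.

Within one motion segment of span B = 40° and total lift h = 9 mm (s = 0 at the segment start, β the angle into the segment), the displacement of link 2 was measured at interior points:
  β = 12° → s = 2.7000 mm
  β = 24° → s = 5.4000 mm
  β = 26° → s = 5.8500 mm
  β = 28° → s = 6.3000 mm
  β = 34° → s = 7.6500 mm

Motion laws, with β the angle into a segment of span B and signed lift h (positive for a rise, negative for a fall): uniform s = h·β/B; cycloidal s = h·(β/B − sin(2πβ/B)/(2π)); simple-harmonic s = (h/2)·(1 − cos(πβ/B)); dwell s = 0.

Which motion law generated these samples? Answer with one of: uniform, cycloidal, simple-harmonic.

candidates at β/B = r: uniform s = h·r (linear in β); cycloidal s = h·(r − sin(2πr)/(2π)); simple-harmonic s = (h/2)(1 − cos(πr))
β=12°: printed 2.7000 | uniform 2.7000, cycloidal 1.3377, simple-harmonic 1.8550
β=24°: printed 5.4000 | uniform 5.4000, cycloidal 6.2419, simple-harmonic 5.8906
β=26°: printed 5.8500 | uniform 5.8500, cycloidal 7.0088, simple-harmonic 6.5430
β=28°: printed 6.3000 | uniform 6.3000, cycloidal 7.6623, simple-harmonic 7.1450
β=34°: printed 7.6500 | uniform 7.6500, cycloidal 8.8088, simple-harmonic 8.5095
only one law matches every sample → uniform

uniform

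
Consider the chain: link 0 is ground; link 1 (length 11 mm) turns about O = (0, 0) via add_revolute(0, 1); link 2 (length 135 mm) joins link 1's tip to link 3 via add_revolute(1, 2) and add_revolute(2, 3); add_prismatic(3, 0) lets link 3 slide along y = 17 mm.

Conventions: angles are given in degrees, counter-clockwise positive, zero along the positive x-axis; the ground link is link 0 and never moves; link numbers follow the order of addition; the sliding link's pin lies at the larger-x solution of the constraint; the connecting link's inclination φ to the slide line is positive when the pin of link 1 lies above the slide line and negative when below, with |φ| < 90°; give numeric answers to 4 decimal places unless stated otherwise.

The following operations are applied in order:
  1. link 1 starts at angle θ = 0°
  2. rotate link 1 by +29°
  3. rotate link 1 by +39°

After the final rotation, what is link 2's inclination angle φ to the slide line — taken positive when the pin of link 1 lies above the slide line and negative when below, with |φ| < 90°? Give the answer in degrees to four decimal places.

geometry: r = 11 mm, L = 135 mm, e = 17 mm; θ starts at 0°
rotate link 1 by +29°: θ ← 0° +29° = 29°
rotate link 1 by +39°: θ ← 29° +39° = 68°
h = r sin θ − e = 10.199022 − 17 = -6.800978
sin φ = h / L = -6.800978 / 135 = -0.05037761
φ = arcsin(-0.05037761) = -2.887647°

-2.8876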